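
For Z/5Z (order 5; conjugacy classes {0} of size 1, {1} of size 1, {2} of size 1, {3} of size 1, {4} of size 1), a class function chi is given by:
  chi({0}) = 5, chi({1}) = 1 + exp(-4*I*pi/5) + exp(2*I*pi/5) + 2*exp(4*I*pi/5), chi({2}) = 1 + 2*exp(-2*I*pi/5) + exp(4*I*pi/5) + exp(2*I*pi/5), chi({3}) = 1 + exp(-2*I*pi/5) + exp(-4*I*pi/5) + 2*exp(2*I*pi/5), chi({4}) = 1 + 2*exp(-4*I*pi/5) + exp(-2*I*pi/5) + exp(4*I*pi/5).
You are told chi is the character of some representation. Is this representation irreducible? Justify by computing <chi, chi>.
Not irreducible (reducible): <chi, chi> = 7 > 1.

<chi, chi> = (1/|G|) sum_C |C| * |chi(C)|^2 = (1/5)[1*|5|^2 + 1*|1 + exp(-4*I*pi/5) + exp(2*I*pi/5) + 2*exp(4*I*pi/5)|^2 + 1*|1 + 2*exp(-2*I*pi/5) + exp(4*I*pi/5) + exp(2*I*pi/5)|^2 + 1*|1 + exp(-2*I*pi/5) + exp(-4*I*pi/5) + 2*exp(2*I*pi/5)|^2 + 1*|1 + 2*exp(-4*I*pi/5) + exp(-2*I*pi/5) + exp(4*I*pi/5)|^2]
  = (1/5)[(25) + (7 + 5*exp(-2*I*pi/5) + 4*exp(-4*I*pi/5) + 4*exp(4*I*pi/5) + 5*exp(2*I*pi/5)) + (7 + 4*exp(-2*I*pi/5) + 5*exp(-4*I*pi/5) + 5*exp(4*I*pi/5) + 4*exp(2*I*pi/5)) + (7 + 4*exp(-2*I*pi/5) + 5*exp(-4*I*pi/5) + 5*exp(4*I*pi/5) + 4*exp(2*I*pi/5)) + (7 + 5*exp(-2*I*pi/5) + 4*exp(-4*I*pi/5) + 4*exp(4*I*pi/5) + 5*exp(2*I*pi/5))] = 35/5 = 7.
(Exp terms are combined using exp(i*s)*conj(exp(i*t)) = exp(i*(s-t)), and sums of them are collapsed using the identity that for every m > 1 the m distinct m-th roots of unity sum to 0, e.g. 1 + exp(2*I*pi/3) + exp(-2*I*pi/3) = 0.)
A character is irreducible iff <chi, chi> = 1, so this representation is reducible.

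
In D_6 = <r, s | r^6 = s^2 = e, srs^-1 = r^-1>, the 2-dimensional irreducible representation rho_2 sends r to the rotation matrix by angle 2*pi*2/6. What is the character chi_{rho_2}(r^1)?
chi_{rho_2}(r^1) = 2*cos(2*pi*2*1/6) = -1

Details: rho_2(r^1) is rotation by angle 2*pi*2*1/6, whose trace is 2*cos(2*pi*2*1/6) = -1.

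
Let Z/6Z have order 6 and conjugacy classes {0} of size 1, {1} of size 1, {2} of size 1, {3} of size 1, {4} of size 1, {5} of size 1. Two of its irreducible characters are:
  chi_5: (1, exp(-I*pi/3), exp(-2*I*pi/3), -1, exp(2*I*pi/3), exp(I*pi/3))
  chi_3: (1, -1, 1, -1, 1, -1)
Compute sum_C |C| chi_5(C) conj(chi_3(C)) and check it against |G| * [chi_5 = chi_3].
Sum = 0; so <chi_5, chi_3> = 0 (distinct irreducibles are orthogonal).

Details: Compute term by term over conjugacy classes (|C| * chi_5(C) * conj(chi_3(C))):
  1*(1)*conj(1) + 1*(exp(-I*pi/3))*conj(-1) + 1*(exp(-2*I*pi/3))*conj(1) + 1*(-1)*conj(-1) + 1*(exp(2*I*pi/3))*conj(1) + 1*(exp(I*pi/3))*conj(-1)
  = (1) + (-exp(-I*pi/3)) + (exp(-2*I*pi/3)) + (1) + (exp(2*I*pi/3)) + (-exp(I*pi/3))
  = 0.
(Exp terms are combined using exp(i*s)*conj(exp(i*t)) = exp(i*(s-t)), and sums of them are collapsed using the identity that for every m > 1 the m distinct m-th roots of unity sum to 0, e.g. 1 + exp(2*I*pi/3) + exp(-2*I*pi/3) = 0.)
Dividing by |G| = 6 gives 0/6 = 0, matching the row-orthogonality relation <chi_5, chi_3> = [chi_5 = chi_3].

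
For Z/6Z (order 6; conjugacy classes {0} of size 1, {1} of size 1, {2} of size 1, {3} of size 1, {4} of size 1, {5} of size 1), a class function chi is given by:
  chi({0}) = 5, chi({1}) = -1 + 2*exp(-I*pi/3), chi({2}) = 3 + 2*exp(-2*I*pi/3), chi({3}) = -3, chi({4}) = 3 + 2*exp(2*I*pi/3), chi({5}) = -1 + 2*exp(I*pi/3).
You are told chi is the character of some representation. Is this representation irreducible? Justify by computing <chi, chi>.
Not irreducible (reducible): <chi, chi> = 9 > 1.

<chi, chi> = (1/|G|) sum_C |C| * |chi(C)|^2 = (1/6)[1*|5|^2 + 1*|-1 + 2*exp(-I*pi/3)|^2 + 1*|3 + 2*exp(-2*I*pi/3)|^2 + 1*|-3|^2 + 1*|3 + 2*exp(2*I*pi/3)|^2 + 1*|-1 + 2*exp(I*pi/3)|^2]
  = (1/6)[(25) + (3) + (7) + (9) + (7) + (3)] = 54/6 = 9.
(Exp terms are combined using exp(i*s)*conj(exp(i*t)) = exp(i*(s-t)), and sums of them are collapsed using the identity that for every m > 1 the m distinct m-th roots of unity sum to 0, e.g. 1 + exp(2*I*pi/3) + exp(-2*I*pi/3) = 0.)
A character is irreducible iff <chi, chi> = 1, so this representation is reducible.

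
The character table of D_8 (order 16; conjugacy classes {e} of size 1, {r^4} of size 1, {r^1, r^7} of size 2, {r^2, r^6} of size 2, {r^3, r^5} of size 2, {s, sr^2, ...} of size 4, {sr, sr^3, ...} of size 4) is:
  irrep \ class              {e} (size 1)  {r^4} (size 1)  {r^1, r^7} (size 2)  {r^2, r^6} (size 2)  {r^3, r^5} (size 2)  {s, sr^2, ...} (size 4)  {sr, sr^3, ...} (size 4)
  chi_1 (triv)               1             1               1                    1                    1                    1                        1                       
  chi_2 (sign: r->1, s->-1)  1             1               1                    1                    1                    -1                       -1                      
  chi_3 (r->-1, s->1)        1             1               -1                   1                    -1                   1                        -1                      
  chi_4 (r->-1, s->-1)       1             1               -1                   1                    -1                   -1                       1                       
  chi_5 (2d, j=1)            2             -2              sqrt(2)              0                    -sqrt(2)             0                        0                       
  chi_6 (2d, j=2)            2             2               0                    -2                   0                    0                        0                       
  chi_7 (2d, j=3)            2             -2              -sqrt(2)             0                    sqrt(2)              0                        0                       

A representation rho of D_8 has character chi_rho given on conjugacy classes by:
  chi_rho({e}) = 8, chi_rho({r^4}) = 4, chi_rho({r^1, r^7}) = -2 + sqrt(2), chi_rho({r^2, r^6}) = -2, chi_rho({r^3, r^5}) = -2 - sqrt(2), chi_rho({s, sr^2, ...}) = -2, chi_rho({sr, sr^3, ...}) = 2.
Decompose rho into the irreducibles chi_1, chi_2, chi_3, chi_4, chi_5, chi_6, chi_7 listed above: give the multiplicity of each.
Multiplicities: chi_1: 0, chi_2: 0, chi_3: 0, chi_4: 2, chi_5: 1, chi_6: 2, chi_7: 0.

Use <chi_rho, chi> = (1/|G|) sum_C |C| * chi_rho(C) * conj(chi(C)) with |G| = 16 for each irreducible chi in the table:
  <chi_rho, chi_1> = (1/16)[1*(8)*conj(1) + 1*(4)*conj(1) + 2*(-2 + sqrt(2))*conj(1) + 2*(-2)*conj(1) + 2*(-2 - sqrt(2))*conj(1) + 4*(-2)*conj(1) + 4*(2)*conj(1)]
      = (1/16)[(8) + (4) + (-4 + 2*sqrt(2)) + (-4) + (-4 - 2*sqrt(2)) + (-8) + (8)] = 0/16 = 0
  <chi_rho, chi_2> = (1/16)[1*(8)*conj(1) + 1*(4)*conj(1) + 2*(-2 + sqrt(2))*conj(1) + 2*(-2)*conj(1) + 2*(-2 - sqrt(2))*conj(1) + 4*(-2)*conj(-1) + 4*(2)*conj(-1)]
      = (1/16)[(8) + (4) + (-4 + 2*sqrt(2)) + (-4) + (-4 - 2*sqrt(2)) + (8) + (-8)] = 0/16 = 0
  <chi_rho, chi_3> = (1/16)[1*(8)*conj(1) + 1*(4)*conj(1) + 2*(-2 + sqrt(2))*conj(-1) + 2*(-2)*conj(1) + 2*(-2 - sqrt(2))*conj(-1) + 4*(-2)*conj(1) + 4*(2)*conj(-1)]
      = (1/16)[(8) + (4) + (4 - 2*sqrt(2)) + (-4) + (2*sqrt(2) + 4) + (-8) + (-8)] = 0/16 = 0
  <chi_rho, chi_4> = (1/16)[1*(8)*conj(1) + 1*(4)*conj(1) + 2*(-2 + sqrt(2))*conj(-1) + 2*(-2)*conj(1) + 2*(-2 - sqrt(2))*conj(-1) + 4*(-2)*conj(-1) + 4*(2)*conj(1)]
      = (1/16)[(8) + (4) + (4 - 2*sqrt(2)) + (-4) + (2*sqrt(2) + 4) + (8) + (8)] = 32/16 = 2
  <chi_rho, chi_5> = (1/16)[1*(8)*conj(2) + 1*(4)*conj(-2) + 2*(-2 + sqrt(2))*conj(sqrt(2)) + 2*(-2)*conj(0) + 2*(-2 - sqrt(2))*conj(-sqrt(2)) + 4*(-2)*conj(0) + 4*(2)*conj(0)]
      = (1/16)[(16) + (-8) + (4 - 4*sqrt(2)) + (0) + (4 + 4*sqrt(2)) + (0) + (0)] = 16/16 = 1
  <chi_rho, chi_6> = (1/16)[1*(8)*conj(2) + 1*(4)*conj(2) + 2*(-2 + sqrt(2))*conj(0) + 2*(-2)*conj(-2) + 2*(-2 - sqrt(2))*conj(0) + 4*(-2)*conj(0) + 4*(2)*conj(0)]
      = (1/16)[(16) + (8) + (0) + (8) + (0) + (0) + (0)] = 32/16 = 2
  <chi_rho, chi_7> = (1/16)[1*(8)*conj(2) + 1*(4)*conj(-2) + 2*(-2 + sqrt(2))*conj(-sqrt(2)) + 2*(-2)*conj(0) + 2*(-2 - sqrt(2))*conj(sqrt(2)) + 4*(-2)*conj(0) + 4*(2)*conj(0)]
      = (1/16)[(16) + (-8) + (-4 + 4*sqrt(2)) + (0) + (-4*sqrt(2) - 4) + (0) + (0)] = 0/16 = 0
Dimension check: dim(rho) = sum (mult * dim) = 0*1 + 0*1 + 0*1 + 2*1 + 1*2 + 2*2 + 0*2 = 8 = chi_rho(e) = 8.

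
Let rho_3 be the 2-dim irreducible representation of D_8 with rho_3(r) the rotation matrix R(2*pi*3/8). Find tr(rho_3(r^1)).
chi_{rho_3}(r^1) = 2*cos(2*pi*3*1/8) = -sqrt(2)

Working: rho_3(r^1) is rotation by angle 2*pi*3*1/8, whose trace is 2*cos(2*pi*3*1/8) = -sqrt(2).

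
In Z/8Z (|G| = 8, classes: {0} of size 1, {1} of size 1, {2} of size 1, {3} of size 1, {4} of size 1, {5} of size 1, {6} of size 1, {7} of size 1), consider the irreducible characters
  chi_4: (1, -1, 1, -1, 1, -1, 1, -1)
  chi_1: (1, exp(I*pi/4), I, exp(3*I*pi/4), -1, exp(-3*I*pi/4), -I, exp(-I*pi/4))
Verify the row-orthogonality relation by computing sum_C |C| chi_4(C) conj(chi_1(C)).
Sum = 0; so <chi_4, chi_1> = 0 (distinct irreducibles are orthogonal).

Argument: Compute term by term over conjugacy classes (|C| * chi_4(C) * conj(chi_1(C))):
  1*(1)*conj(1) + 1*(-1)*conj(exp(I*pi/4)) + 1*(1)*conj(I) + 1*(-1)*conj(exp(3*I*pi/4)) + 1*(1)*conj(-1) + 1*(-1)*conj(exp(-3*I*pi/4)) + 1*(1)*conj(-I) + 1*(-1)*conj(exp(-I*pi/4))
  = (1) + (-exp(-I*pi/4)) + (-I) + (-exp(-3*I*pi/4)) + (-1) + (-exp(3*I*pi/4)) + (I) + (-exp(I*pi/4))
  = 0.
(Exp terms are combined using exp(i*s)*conj(exp(i*t)) = exp(i*(s-t)), and sums of them are collapsed using the identity that for every m > 1 the m distinct m-th roots of unity sum to 0, e.g. 1 + exp(2*I*pi/3) + exp(-2*I*pi/3) = 0.)
Dividing by |G| = 8 gives 0/8 = 0, matching the row-orthogonality relation <chi_4, chi_1> = [chi_4 = chi_1].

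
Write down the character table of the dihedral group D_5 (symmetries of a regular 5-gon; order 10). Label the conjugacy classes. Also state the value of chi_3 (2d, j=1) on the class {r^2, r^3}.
Conjugacy classes: {e} of size 1, {r^1, r^4} of size 2, {r^2, r^3} of size 2, {s, sr, ..., sr^4} of size 5.
Character table:
  irrep \ class              {e} (size 1)  {r^1, r^4} (size 2)  {r^2, r^3} (size 2)  {s, sr, ..., sr^4} (size 5)
  chi_1 (triv)               1             1                    1                    1                          
  chi_2 (sign: r->1, s->-1)  1             1                    1                    -1                         
  chi_3 (2d, j=1)            2             -1/2 + sqrt(5)/2     -sqrt(5)/2 - 1/2     0                          
  chi_4 (2d, j=2)            2             -sqrt(5)/2 - 1/2     -1/2 + sqrt(5)/2     0                          

Spot check: chi_3 (2d, j=1) on {r^2, r^3} = -sqrt(5)/2 - 1/2.

Proof sketch: D_5 has order 2*5 = 10 with 4 conjugacy classes, hence 4 irreducibles. Sum of squared dims 1 + 1 + 4 + 4 = 10 = |G|. Linear characters come from the abelianisation; the 2-dimensional irreps have character r^k -> 2*cos(2*pi*j*k/5), reflections -> 0.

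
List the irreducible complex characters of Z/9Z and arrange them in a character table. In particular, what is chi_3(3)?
Character table of Z/9Z (irreps indexed chi_0,...,chi_8 with chi_k(m) = zeta_9^(k*m), zeta_9 = exp(2*pi*i/9)):
  irrep \ class  {0} (size 1)  {1} (size 1)    {2} (size 1)    {3} (size 1)    {4} (size 1)    {5} (size 1)    {6} (size 1)    {7} (size 1)    {8} (size 1)  
  chi_0          1             1               1               1               1               1               1               1               1             
  chi_1          1             exp(2*I*pi/9)   exp(4*I*pi/9)   exp(2*I*pi/3)   exp(8*I*pi/9)   exp(-8*I*pi/9)  exp(-2*I*pi/3)  exp(-4*I*pi/9)  exp(-2*I*pi/9)
  chi_2          1             exp(4*I*pi/9)   exp(8*I*pi/9)   exp(-2*I*pi/3)  exp(-2*I*pi/9)  exp(2*I*pi/9)   exp(2*I*pi/3)   exp(-8*I*pi/9)  exp(-4*I*pi/9)
  chi_3          1             exp(2*I*pi/3)   exp(-2*I*pi/3)  1               exp(2*I*pi/3)   exp(-2*I*pi/3)  1               exp(2*I*pi/3)   exp(-2*I*pi/3)
  chi_4          1             exp(8*I*pi/9)   exp(-2*I*pi/9)  exp(2*I*pi/3)   exp(-4*I*pi/9)  exp(4*I*pi/9)   exp(-2*I*pi/3)  exp(2*I*pi/9)   exp(-8*I*pi/9)
  chi_5          1             exp(-8*I*pi/9)  exp(2*I*pi/9)   exp(-2*I*pi/3)  exp(4*I*pi/9)   exp(-4*I*pi/9)  exp(2*I*pi/3)   exp(-2*I*pi/9)  exp(8*I*pi/9) 
  chi_6          1             exp(-2*I*pi/3)  exp(2*I*pi/3)   1               exp(-2*I*pi/3)  exp(2*I*pi/3)   1               exp(-2*I*pi/3)  exp(2*I*pi/3) 
  chi_7          1             exp(-4*I*pi/9)  exp(-8*I*pi/9)  exp(2*I*pi/3)   exp(2*I*pi/9)   exp(-2*I*pi/9)  exp(-2*I*pi/3)  exp(8*I*pi/9)   exp(4*I*pi/9) 
  chi_8          1             exp(-2*I*pi/9)  exp(-4*I*pi/9)  exp(-2*I*pi/3)  exp(-8*I*pi/9)  exp(8*I*pi/9)   exp(2*I*pi/3)   exp(4*I*pi/9)   exp(2*I*pi/9) 

Spot check: chi_3(3) = zeta_9^(3*3) = zeta_9^9 = 1.

Why: Z/9Z is abelian, so all 9 irreducible complex representations are 1-dimensional. They are given by chi_k(m) = zeta_9^(k*m) for k = 0,...,8. Row orthogonality: sum_m chi_k(m) conj(chi_l(m)) = 9 * [k = l].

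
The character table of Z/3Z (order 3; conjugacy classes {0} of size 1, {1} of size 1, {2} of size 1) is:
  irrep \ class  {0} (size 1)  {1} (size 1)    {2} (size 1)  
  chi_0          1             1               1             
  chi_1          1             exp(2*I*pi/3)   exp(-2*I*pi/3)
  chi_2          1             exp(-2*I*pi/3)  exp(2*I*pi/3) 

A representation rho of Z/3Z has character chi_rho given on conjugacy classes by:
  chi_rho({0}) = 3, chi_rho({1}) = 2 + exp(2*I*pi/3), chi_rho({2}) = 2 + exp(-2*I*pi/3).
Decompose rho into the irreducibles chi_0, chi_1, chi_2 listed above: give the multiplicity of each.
Multiplicities: chi_0: 2, chi_1: 1, chi_2: 0.

Why: Use <chi_rho, chi> = (1/|G|) sum_C |C| * chi_rho(C) * conj(chi(C)) with |G| = 3 for each irreducible chi in the table:
  <chi_rho, chi_0> = (1/3)[1*(3)*conj(1) + 1*(2 + exp(2*I*pi/3))*conj(1) + 1*(2 + exp(-2*I*pi/3))*conj(1)]
      = (1/3)[(3) + (2 + exp(2*I*pi/3)) + (2 + exp(-2*I*pi/3))] = 6/3 = 2
  <chi_rho, chi_1> = (1/3)[1*(3)*conj(1) + 1*(2 + exp(2*I*pi/3))*conj(exp(2*I*pi/3)) + 1*(2 + exp(-2*I*pi/3))*conj(exp(-2*I*pi/3))]
      = (1/3)[(3) + (1 + 2*exp(-2*I*pi/3)) + (1 + 2*exp(2*I*pi/3))] = 3/3 = 1
  <chi_rho, chi_2> = (1/3)[1*(3)*conj(1) + 1*(2 + exp(2*I*pi/3))*conj(exp(-2*I*pi/3)) + 1*(2 + exp(-2*I*pi/3))*conj(exp(2*I*pi/3))]
      = (1/3)[(3) + (exp(-2*I*pi/3) + 2*exp(2*I*pi/3)) + (2*exp(-2*I*pi/3) + exp(2*I*pi/3))] = 0/3 = 0
(Exp terms are combined using exp(i*s)*conj(exp(i*t)) = exp(i*(s-t)), and sums of them are collapsed using the identity that for every m > 1 the m distinct m-th roots of unity sum to 0, e.g. 1 + exp(2*I*pi/3) + exp(-2*I*pi/3) = 0.)
Dimension check: dim(rho) = sum (mult * dim) = 2*1 + 1*1 + 0*1 = 3 = chi_rho(e) = 3.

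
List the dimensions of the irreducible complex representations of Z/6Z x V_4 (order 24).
Dimensions: 1, 1, 1, 1, 1, 1, 1, 1, 1, 1, 1, 1, 1, 1, 1, 1, 1, 1, 1, 1, 1, 1, 1, 1

Justification: There are 24 irreducibles (= number of conjugacy classes). Their dimensions d_i satisfy sum d_i^2 = |G| = 24: 1 + 1 + 1 + 1 + 1 + 1 + 1 + 1 + 1 + 1 + 1 + 1 + 1 + 1 + 1 + 1 + 1 + 1 + 1 + 1 + 1 + 1 + 1 + 1 = 24. (For the product with Z/6Z: each of the 6 1-dim characters of Z/6Z tensors with each irrep of V_4, giving 6 copies of each V_4-dimension.)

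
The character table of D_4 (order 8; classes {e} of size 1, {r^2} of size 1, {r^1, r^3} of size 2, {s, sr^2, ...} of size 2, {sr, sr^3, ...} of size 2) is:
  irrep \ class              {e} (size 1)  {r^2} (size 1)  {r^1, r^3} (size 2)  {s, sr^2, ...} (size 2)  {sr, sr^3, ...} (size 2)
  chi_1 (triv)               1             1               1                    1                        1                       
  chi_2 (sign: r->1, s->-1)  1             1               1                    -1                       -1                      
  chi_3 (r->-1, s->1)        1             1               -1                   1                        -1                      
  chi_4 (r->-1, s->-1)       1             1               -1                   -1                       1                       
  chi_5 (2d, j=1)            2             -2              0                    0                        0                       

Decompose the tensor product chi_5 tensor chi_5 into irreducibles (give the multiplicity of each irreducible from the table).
chi_5 tensor chi_5 = chi_1 + chi_2 + chi_3 + chi_4 (all other irreducibles have multiplicity 0).

Argument: The character of a tensor product is the pointwise product (chi_5 * chi_5)(C) = chi_5(C) * chi_5(C):
  {e}: (2)*(2), {r^2}: (-2)*(-2), {r^1, r^3}: (0)*(0), {s, sr^2, ...}: (0)*(0), {sr, sr^3, ...}: (0)*(0)
so (chi_5 * chi_5) takes values
  {e} -> 4, {r^2} -> 4, {r^1, r^3} -> 0, {s, sr^2, ...} -> 0, {sr, sr^3, ...} -> 0.
Now take the inner product of this character with each irreducible chi from the table, <chi_5*chi_5, chi> = (1/8) sum_C |C| (chi_5*chi_5)(C) conj(chi(C)):
  <chi_5*chi_5, chi_1> = (1/8)[1*(4)*conj(1) + 1*(4)*conj(1) + 2*(0)*conj(1) + 2*(0)*conj(1) + 2*(0)*conj(1)]
      = (1/8)[(4) + (4) + (0) + (0) + (0)] = 8/8 = 1
  <chi_5*chi_5, chi_2> = (1/8)[1*(4)*conj(1) + 1*(4)*conj(1) + 2*(0)*conj(1) + 2*(0)*conj(-1) + 2*(0)*conj(-1)]
      = (1/8)[(4) + (4) + (0) + (0) + (0)] = 8/8 = 1
  <chi_5*chi_5, chi_3> = (1/8)[1*(4)*conj(1) + 1*(4)*conj(1) + 2*(0)*conj(-1) + 2*(0)*conj(1) + 2*(0)*conj(-1)]
      = (1/8)[(4) + (4) + (0) + (0) + (0)] = 8/8 = 1
  <chi_5*chi_5, chi_4> = (1/8)[1*(4)*conj(1) + 1*(4)*conj(1) + 2*(0)*conj(-1) + 2*(0)*conj(-1) + 2*(0)*conj(1)]
      = (1/8)[(4) + (4) + (0) + (0) + (0)] = 8/8 = 1
  <chi_5*chi_5, chi_5> = (1/8)[1*(4)*conj(2) + 1*(4)*conj(-2) + 2*(0)*conj(0) + 2*(0)*conj(0) + 2*(0)*conj(0)]
      = (1/8)[(8) + (-8) + (0) + (0) + (0)] = 0/8 = 0
Hence the multiplicities are chi_1: 1, chi_2: 1, chi_3: 1, chi_4: 1. Dimension check: dim(chi_5)*dim(chi_5) = 2*2 = 4 and sum (mult * dim) = 1*1 + 1*1 + 1*1 + 1*1 = 4.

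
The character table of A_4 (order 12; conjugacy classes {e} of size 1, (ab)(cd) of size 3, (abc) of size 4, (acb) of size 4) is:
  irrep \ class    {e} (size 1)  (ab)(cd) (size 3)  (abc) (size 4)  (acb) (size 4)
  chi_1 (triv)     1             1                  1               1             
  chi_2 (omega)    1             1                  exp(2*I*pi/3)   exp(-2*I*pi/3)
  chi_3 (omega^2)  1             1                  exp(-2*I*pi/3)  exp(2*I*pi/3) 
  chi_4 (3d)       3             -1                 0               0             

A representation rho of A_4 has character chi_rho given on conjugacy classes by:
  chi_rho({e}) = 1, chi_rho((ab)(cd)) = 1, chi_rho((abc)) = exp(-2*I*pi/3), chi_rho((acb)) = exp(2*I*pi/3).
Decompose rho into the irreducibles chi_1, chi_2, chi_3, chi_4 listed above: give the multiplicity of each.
Multiplicities: chi_1: 0, chi_2: 0, chi_3: 1, chi_4: 0.

Reasoning: Use <chi_rho, chi> = (1/|G|) sum_C |C| * chi_rho(C) * conj(chi(C)) with |G| = 12 for each irreducible chi in the table:
  <chi_rho, chi_1> = (1/12)[1*(1)*conj(1) + 3*(1)*conj(1) + 4*(exp(-2*I*pi/3))*conj(1) + 4*(exp(2*I*pi/3))*conj(1)]
      = (1/12)[(1) + (3) + (4*exp(-2*I*pi/3)) + (4*exp(2*I*pi/3))] = 0/12 = 0
  <chi_rho, chi_2> = (1/12)[1*(1)*conj(1) + 3*(1)*conj(1) + 4*(exp(-2*I*pi/3))*conj(exp(2*I*pi/3)) + 4*(exp(2*I*pi/3))*conj(exp(-2*I*pi/3))]
      = (1/12)[(1) + (3) + (4*exp(2*I*pi/3)) + (4*exp(-2*I*pi/3))] = 0/12 = 0
  <chi_rho, chi_3> = (1/12)[1*(1)*conj(1) + 3*(1)*conj(1) + 4*(exp(-2*I*pi/3))*conj(exp(-2*I*pi/3)) + 4*(exp(2*I*pi/3))*conj(exp(2*I*pi/3))]
      = (1/12)[(1) + (3) + (4) + (4)] = 12/12 = 1
  <chi_rho, chi_4> = (1/12)[1*(1)*conj(3) + 3*(1)*conj(-1) + 4*(exp(-2*I*pi/3))*conj(0) + 4*(exp(2*I*pi/3))*conj(0)]
      = (1/12)[(3) + (-3) + (0) + (0)] = 0/12 = 0
(Exp terms are combined using exp(i*s)*conj(exp(i*t)) = exp(i*(s-t)), and sums of them are collapsed using the identity that for every m > 1 the m distinct m-th roots of unity sum to 0, e.g. 1 + exp(2*I*pi/3) + exp(-2*I*pi/3) = 0.)
Dimension check: dim(rho) = sum (mult * dim) = 0*1 + 0*1 + 1*1 + 0*3 = 1 = chi_rho(e) = 1.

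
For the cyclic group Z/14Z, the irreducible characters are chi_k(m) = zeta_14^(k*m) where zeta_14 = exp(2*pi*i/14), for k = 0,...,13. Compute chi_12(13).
chi_12(13) = zeta_14^156 = exp(2*I*pi/7)

Details: chi_12(13) = zeta_14^(12*13) = zeta_14^156. Since zeta_14^14 = 1, this equals zeta_14^2 = exp(2*pi*i*2/14) = exp(2*I*pi/7).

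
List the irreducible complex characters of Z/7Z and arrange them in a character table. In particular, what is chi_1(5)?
Character table of Z/7Z (irreps indexed chi_0,...,chi_6 with chi_k(m) = zeta_7^(k*m), zeta_7 = exp(2*pi*i/7)):
  irrep \ class  {0} (size 1)  {1} (size 1)    {2} (size 1)    {3} (size 1)    {4} (size 1)    {5} (size 1)    {6} (size 1)  
  chi_0          1             1               1               1               1               1               1             
  chi_1          1             exp(2*I*pi/7)   exp(4*I*pi/7)   exp(6*I*pi/7)   exp(-6*I*pi/7)  exp(-4*I*pi/7)  exp(-2*I*pi/7)
  chi_2          1             exp(4*I*pi/7)   exp(-6*I*pi/7)  exp(-2*I*pi/7)  exp(2*I*pi/7)   exp(6*I*pi/7)   exp(-4*I*pi/7)
  chi_3          1             exp(6*I*pi/7)   exp(-2*I*pi/7)  exp(4*I*pi/7)   exp(-4*I*pi/7)  exp(2*I*pi/7)   exp(-6*I*pi/7)
  chi_4          1             exp(-6*I*pi/7)  exp(2*I*pi/7)   exp(-4*I*pi/7)  exp(4*I*pi/7)   exp(-2*I*pi/7)  exp(6*I*pi/7) 
  chi_5          1             exp(-4*I*pi/7)  exp(6*I*pi/7)   exp(2*I*pi/7)   exp(-2*I*pi/7)  exp(-6*I*pi/7)  exp(4*I*pi/7) 
  chi_6          1             exp(-2*I*pi/7)  exp(-4*I*pi/7)  exp(-6*I*pi/7)  exp(6*I*pi/7)   exp(4*I*pi/7)   exp(2*I*pi/7) 

Spot check: chi_1(5) = zeta_7^(1*5) = zeta_7^5 = exp(-4*I*pi/7).

Justification: Z/7Z is abelian, so all 7 irreducible complex representations are 1-dimensional. They are given by chi_k(m) = zeta_7^(k*m) for k = 0,...,6. Row orthogonality: sum_m chi_k(m) conj(chi_l(m)) = 7 * [k = l].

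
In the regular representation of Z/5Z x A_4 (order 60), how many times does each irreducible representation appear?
Each irreducible V_i of dimension d_i appears with multiplicity d_i, i.e. rho_reg = (direct sum over all irreducibles V_i) d_i V_i. The irreducible dimensions for Z/5Z x A_4 are 1, 1, 1, 1, 1, 1, 1, 1, 1, 1, 1, 1, 1, 1, 1, 3, 3, 3, 3, 3: 15 irreducibles of dimension 1, each with multiplicity 1; 5 irreducibles of dimension 3, each with multiplicity 3. Total dimension 15*1*1 + 5*3*3 = 60 = |G|.

Why: General theorem: in the regular representation of a finite group G, each irreducible appears with multiplicity equal to its dimension. Check: dim(rho_reg) = sum d_i^2 = 1 + 1 + 1 + 1 + 1 + 1 + 1 + 1 + 1 + 1 + 1 + 1 + 1 + 1 + 1 + 9 + 9 + 9 + 9 + 9 = 60 = |G|.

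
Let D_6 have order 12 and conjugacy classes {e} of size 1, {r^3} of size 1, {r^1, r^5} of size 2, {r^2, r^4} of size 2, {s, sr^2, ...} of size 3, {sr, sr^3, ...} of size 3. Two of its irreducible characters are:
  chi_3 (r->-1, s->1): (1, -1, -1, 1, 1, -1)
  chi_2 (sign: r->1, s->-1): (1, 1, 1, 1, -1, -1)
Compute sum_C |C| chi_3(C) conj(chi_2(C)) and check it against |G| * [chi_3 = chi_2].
Sum = 0; so <chi_3, chi_2> = 0 (distinct irreducibles are orthogonal).

Reasoning: Compute term by term over conjugacy classes (|C| * chi_3(C) * conj(chi_2(C))):
  1*(1)*conj(1) + 1*(-1)*conj(1) + 2*(-1)*conj(1) + 2*(1)*conj(1) + 3*(1)*conj(-1) + 3*(-1)*conj(-1)
  = (1) + (-1) + (-2) + (2) + (-3) + (3)
  = 0.
Dividing by |G| = 12 gives 0/12 = 0, matching the row-orthogonality relation <chi_3, chi_2> = [chi_3 = chi_2].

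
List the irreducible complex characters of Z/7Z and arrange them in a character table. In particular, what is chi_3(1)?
Character table of Z/7Z (irreps indexed chi_0,...,chi_6 with chi_k(m) = zeta_7^(k*m), zeta_7 = exp(2*pi*i/7)):
  irrep \ class  {0} (size 1)  {1} (size 1)    {2} (size 1)    {3} (size 1)    {4} (size 1)    {5} (size 1)    {6} (size 1)  
  chi_0          1             1               1               1               1               1               1             
  chi_1          1             exp(2*I*pi/7)   exp(4*I*pi/7)   exp(6*I*pi/7)   exp(-6*I*pi/7)  exp(-4*I*pi/7)  exp(-2*I*pi/7)
  chi_2          1             exp(4*I*pi/7)   exp(-6*I*pi/7)  exp(-2*I*pi/7)  exp(2*I*pi/7)   exp(6*I*pi/7)   exp(-4*I*pi/7)
  chi_3          1             exp(6*I*pi/7)   exp(-2*I*pi/7)  exp(4*I*pi/7)   exp(-4*I*pi/7)  exp(2*I*pi/7)   exp(-6*I*pi/7)
  chi_4          1             exp(-6*I*pi/7)  exp(2*I*pi/7)   exp(-4*I*pi/7)  exp(4*I*pi/7)   exp(-2*I*pi/7)  exp(6*I*pi/7) 
  chi_5          1             exp(-4*I*pi/7)  exp(6*I*pi/7)   exp(2*I*pi/7)   exp(-2*I*pi/7)  exp(-6*I*pi/7)  exp(4*I*pi/7) 
  chi_6          1             exp(-2*I*pi/7)  exp(-4*I*pi/7)  exp(-6*I*pi/7)  exp(6*I*pi/7)   exp(4*I*pi/7)   exp(2*I*pi/7) 

Spot check: chi_3(1) = zeta_7^(3*1) = zeta_7^3 = exp(6*I*pi/7).

Solution. Z/7Z is abelian, so all 7 irreducible complex representations are 1-dimensional. They are given by chi_k(m) = zeta_7^(k*m) for k = 0,...,6. Row orthogonality: sum_m chi_k(m) conj(chi_l(m)) = 7 * [k = l].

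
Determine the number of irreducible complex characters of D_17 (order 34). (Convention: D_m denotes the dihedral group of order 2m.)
10

Working: The number of irreducible complex representations of a finite group equals its number of conjugacy classes. D_17 has 10 conjugacy classes ((n+3)/2 for n odd), so D_17 (order 34) has exactly 10 irreducible complex representations.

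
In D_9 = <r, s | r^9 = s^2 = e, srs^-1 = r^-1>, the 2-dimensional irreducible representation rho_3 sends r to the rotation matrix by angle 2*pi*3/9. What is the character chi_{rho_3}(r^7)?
chi_{rho_3}(r^7) = 2*cos(2*pi*3*7/9) = -1

Justification: rho_3(r^7) is rotation by angle 2*pi*3*7/9, whose trace is 2*cos(2*pi*3*7/9) = -1.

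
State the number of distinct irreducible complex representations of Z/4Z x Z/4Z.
16

Proof sketch: The number of irreducible complex representations of a finite group equals its number of conjugacy classes. Z/4Z x Z/4Z is abelian of order 16, so every element is its own conjugacy class: 16 classes, so Z/4Z x Z/4Z (order 16) has exactly 16 irreducible complex representations.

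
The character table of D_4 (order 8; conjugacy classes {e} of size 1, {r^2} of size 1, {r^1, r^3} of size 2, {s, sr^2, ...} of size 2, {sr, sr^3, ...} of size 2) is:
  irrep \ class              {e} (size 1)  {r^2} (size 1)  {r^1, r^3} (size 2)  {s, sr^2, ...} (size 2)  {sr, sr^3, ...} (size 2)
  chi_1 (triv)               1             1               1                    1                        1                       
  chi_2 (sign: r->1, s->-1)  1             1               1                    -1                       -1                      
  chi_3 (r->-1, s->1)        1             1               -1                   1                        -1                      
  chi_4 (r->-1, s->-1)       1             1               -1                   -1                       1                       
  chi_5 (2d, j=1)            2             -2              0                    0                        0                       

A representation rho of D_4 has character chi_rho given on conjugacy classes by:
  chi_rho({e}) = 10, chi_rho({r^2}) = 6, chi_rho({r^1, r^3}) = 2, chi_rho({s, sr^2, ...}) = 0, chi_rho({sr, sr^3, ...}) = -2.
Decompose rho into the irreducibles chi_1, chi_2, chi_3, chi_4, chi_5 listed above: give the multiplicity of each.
Multiplicities: chi_1: 2, chi_2: 3, chi_3: 2, chi_4: 1, chi_5: 1.

Reasoning: Use <chi_rho, chi> = (1/|G|) sum_C |C| * chi_rho(C) * conj(chi(C)) with |G| = 8 for each irreducible chi in the table:
  <chi_rho, chi_1> = (1/8)[1*(10)*conj(1) + 1*(6)*conj(1) + 2*(2)*conj(1) + 2*(0)*conj(1) + 2*(-2)*conj(1)]
      = (1/8)[(10) + (6) + (4) + (0) + (-4)] = 16/8 = 2
  <chi_rho, chi_2> = (1/8)[1*(10)*conj(1) + 1*(6)*conj(1) + 2*(2)*conj(1) + 2*(0)*conj(-1) + 2*(-2)*conj(-1)]
      = (1/8)[(10) + (6) + (4) + (0) + (4)] = 24/8 = 3
  <chi_rho, chi_3> = (1/8)[1*(10)*conj(1) + 1*(6)*conj(1) + 2*(2)*conj(-1) + 2*(0)*conj(1) + 2*(-2)*conj(-1)]
      = (1/8)[(10) + (6) + (-4) + (0) + (4)] = 16/8 = 2
  <chi_rho, chi_4> = (1/8)[1*(10)*conj(1) + 1*(6)*conj(1) + 2*(2)*conj(-1) + 2*(0)*conj(-1) + 2*(-2)*conj(1)]
      = (1/8)[(10) + (6) + (-4) + (0) + (-4)] = 8/8 = 1
  <chi_rho, chi_5> = (1/8)[1*(10)*conj(2) + 1*(6)*conj(-2) + 2*(2)*conj(0) + 2*(0)*conj(0) + 2*(-2)*conj(0)]
      = (1/8)[(20) + (-12) + (0) + (0) + (0)] = 8/8 = 1
Dimension check: dim(rho) = sum (mult * dim) = 2*1 + 3*1 + 2*1 + 1*1 + 1*2 = 10 = chi_rho(e) = 10.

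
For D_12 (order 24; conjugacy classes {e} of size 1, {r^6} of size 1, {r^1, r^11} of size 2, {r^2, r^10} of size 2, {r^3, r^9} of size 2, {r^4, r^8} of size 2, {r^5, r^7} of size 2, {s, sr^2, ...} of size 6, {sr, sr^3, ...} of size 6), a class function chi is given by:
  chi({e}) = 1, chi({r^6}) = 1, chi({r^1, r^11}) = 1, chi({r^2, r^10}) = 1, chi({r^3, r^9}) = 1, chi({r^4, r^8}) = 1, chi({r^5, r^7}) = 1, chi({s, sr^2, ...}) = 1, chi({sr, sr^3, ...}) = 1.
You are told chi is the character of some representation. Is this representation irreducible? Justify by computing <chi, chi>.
Irreducible: <chi, chi> = 1.

Explanation: <chi, chi> = (1/|G|) sum_C |C| * |chi(C)|^2 = (1/24)[1*|1|^2 + 1*|1|^2 + 2*|1|^2 + 2*|1|^2 + 2*|1|^2 + 2*|1|^2 + 2*|1|^2 + 6*|1|^2 + 6*|1|^2]
  = (1/24)[(1) + (1) + (2) + (2) + (2) + (2) + (2) + (6) + (6)] = 24/24 = 1.
A character is irreducible iff <chi, chi> = 1, so this representation is irreducible.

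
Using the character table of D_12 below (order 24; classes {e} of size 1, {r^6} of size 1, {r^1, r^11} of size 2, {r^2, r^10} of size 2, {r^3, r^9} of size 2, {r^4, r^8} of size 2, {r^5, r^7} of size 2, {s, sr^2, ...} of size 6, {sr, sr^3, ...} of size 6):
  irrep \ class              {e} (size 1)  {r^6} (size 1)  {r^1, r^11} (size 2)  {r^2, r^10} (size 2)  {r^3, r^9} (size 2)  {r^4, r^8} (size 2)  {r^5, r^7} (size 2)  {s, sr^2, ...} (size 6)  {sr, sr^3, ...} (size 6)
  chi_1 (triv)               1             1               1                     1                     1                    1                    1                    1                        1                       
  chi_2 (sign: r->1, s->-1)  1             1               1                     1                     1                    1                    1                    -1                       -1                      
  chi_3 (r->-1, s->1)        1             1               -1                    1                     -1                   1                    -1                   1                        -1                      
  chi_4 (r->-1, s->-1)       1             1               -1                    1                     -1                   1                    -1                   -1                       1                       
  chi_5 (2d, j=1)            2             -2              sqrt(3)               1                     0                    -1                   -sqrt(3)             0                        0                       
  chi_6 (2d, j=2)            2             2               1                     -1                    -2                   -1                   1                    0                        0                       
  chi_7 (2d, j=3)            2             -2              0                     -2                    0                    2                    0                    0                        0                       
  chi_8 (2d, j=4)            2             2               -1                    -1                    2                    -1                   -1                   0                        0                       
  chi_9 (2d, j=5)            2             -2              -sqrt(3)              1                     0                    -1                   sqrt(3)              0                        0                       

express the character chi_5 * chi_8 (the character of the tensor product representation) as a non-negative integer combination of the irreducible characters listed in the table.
chi_5 tensor chi_8 = chi_7 + chi_9 (all other irreducibles have multiplicity 0).

Why: The character of a tensor product is the pointwise product (chi_5 * chi_8)(C) = chi_5(C) * chi_8(C):
  {e}: (2)*(2), {r^6}: (-2)*(2), {r^1, r^11}: (sqrt(3))*(-1), {r^2, r^10}: (1)*(-1), {r^3, r^9}: (0)*(2), {r^4, r^8}: (-1)*(-1), {r^5, r^7}: (-sqrt(3))*(-1), {s, sr^2, ...}: (0)*(0), {sr, sr^3, ...}: (0)*(0)
so (chi_5 * chi_8) takes values
  {e} -> 4, {r^6} -> -4, {r^1, r^11} -> -sqrt(3), {r^2, r^10} -> -1, {r^3, r^9} -> 0, {r^4, r^8} -> 1, {r^5, r^7} -> sqrt(3), {s, sr^2, ...} -> 0, {sr, sr^3, ...} -> 0.
Now take the inner product of this character with each irreducible chi from the table, <chi_5*chi_8, chi> = (1/24) sum_C |C| (chi_5*chi_8)(C) conj(chi(C)):
  <chi_5*chi_8, chi_1> = (1/24)[1*(4)*conj(1) + 1*(-4)*conj(1) + 2*(-sqrt(3))*conj(1) + 2*(-1)*conj(1) + 2*(0)*conj(1) + 2*(1)*conj(1) + 2*(sqrt(3))*conj(1) + 6*(0)*conj(1) + 6*(0)*conj(1)]
      = (1/24)[(4) + (-4) + (-2*sqrt(3)) + (-2) + (0) + (2) + (2*sqrt(3)) + (0) + (0)] = 0/24 = 0
  <chi_5*chi_8, chi_2> = (1/24)[1*(4)*conj(1) + 1*(-4)*conj(1) + 2*(-sqrt(3))*conj(1) + 2*(-1)*conj(1) + 2*(0)*conj(1) + 2*(1)*conj(1) + 2*(sqrt(3))*conj(1) + 6*(0)*conj(-1) + 6*(0)*conj(-1)]
      = (1/24)[(4) + (-4) + (-2*sqrt(3)) + (-2) + (0) + (2) + (2*sqrt(3)) + (0) + (0)] = 0/24 = 0
  <chi_5*chi_8, chi_3> = (1/24)[1*(4)*conj(1) + 1*(-4)*conj(1) + 2*(-sqrt(3))*conj(-1) + 2*(-1)*conj(1) + 2*(0)*conj(-1) + 2*(1)*conj(1) + 2*(sqrt(3))*conj(-1) + 6*(0)*conj(1) + 6*(0)*conj(-1)]
      = (1/24)[(4) + (-4) + (2*sqrt(3)) + (-2) + (0) + (2) + (-2*sqrt(3)) + (0) + (0)] = 0/24 = 0
  <chi_5*chi_8, chi_4> = (1/24)[1*(4)*conj(1) + 1*(-4)*conj(1) + 2*(-sqrt(3))*conj(-1) + 2*(-1)*conj(1) + 2*(0)*conj(-1) + 2*(1)*conj(1) + 2*(sqrt(3))*conj(-1) + 6*(0)*conj(-1) + 6*(0)*conj(1)]
      = (1/24)[(4) + (-4) + (2*sqrt(3)) + (-2) + (0) + (2) + (-2*sqrt(3)) + (0) + (0)] = 0/24 = 0
  <chi_5*chi_8, chi_5> = (1/24)[1*(4)*conj(2) + 1*(-4)*conj(-2) + 2*(-sqrt(3))*conj(sqrt(3)) + 2*(-1)*conj(1) + 2*(0)*conj(0) + 2*(1)*conj(-1) + 2*(sqrt(3))*conj(-sqrt(3)) + 6*(0)*conj(0) + 6*(0)*conj(0)]
      = (1/24)[(8) + (8) + (-6) + (-2) + (0) + (-2) + (-6) + (0) + (0)] = 0/24 = 0
  <chi_5*chi_8, chi_6> = (1/24)[1*(4)*conj(2) + 1*(-4)*conj(2) + 2*(-sqrt(3))*conj(1) + 2*(-1)*conj(-1) + 2*(0)*conj(-2) + 2*(1)*conj(-1) + 2*(sqrt(3))*conj(1) + 6*(0)*conj(0) + 6*(0)*conj(0)]
      = (1/24)[(8) + (-8) + (-2*sqrt(3)) + (2) + (0) + (-2) + (2*sqrt(3)) + (0) + (0)] = 0/24 = 0
  <chi_5*chi_8, chi_7> = (1/24)[1*(4)*conj(2) + 1*(-4)*conj(-2) + 2*(-sqrt(3))*conj(0) + 2*(-1)*conj(-2) + 2*(0)*conj(0) + 2*(1)*conj(2) + 2*(sqrt(3))*conj(0) + 6*(0)*conj(0) + 6*(0)*conj(0)]
      = (1/24)[(8) + (8) + (0) + (4) + (0) + (4) + (0) + (0) + (0)] = 24/24 = 1
  <chi_5*chi_8, chi_8> = (1/24)[1*(4)*conj(2) + 1*(-4)*conj(2) + 2*(-sqrt(3))*conj(-1) + 2*(-1)*conj(-1) + 2*(0)*conj(2) + 2*(1)*conj(-1) + 2*(sqrt(3))*conj(-1) + 6*(0)*conj(0) + 6*(0)*conj(0)]
      = (1/24)[(8) + (-8) + (2*sqrt(3)) + (2) + (0) + (-2) + (-2*sqrt(3)) + (0) + (0)] = 0/24 = 0
  <chi_5*chi_8, chi_9> = (1/24)[1*(4)*conj(2) + 1*(-4)*conj(-2) + 2*(-sqrt(3))*conj(-sqrt(3)) + 2*(-1)*conj(1) + 2*(0)*conj(0) + 2*(1)*conj(-1) + 2*(sqrt(3))*conj(sqrt(3)) + 6*(0)*conj(0) + 6*(0)*conj(0)]
      = (1/24)[(8) + (8) + (6) + (-2) + (0) + (-2) + (6) + (0) + (0)] = 24/24 = 1
Hence the multiplicities are chi_7: 1, chi_9: 1. Dimension check: dim(chi_5)*dim(chi_8) = 2*2 = 4 and sum (mult * dim) = 1*2 + 1*2 = 4.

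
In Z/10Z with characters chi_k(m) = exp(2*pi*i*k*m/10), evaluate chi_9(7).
chi_9(7) = zeta_10^63 = exp(3*I*pi/5)

Reasoning: chi_9(7) = zeta_10^(9*7) = zeta_10^63. Since zeta_10^10 = 1, this equals zeta_10^3 = exp(2*pi*i*3/10) = exp(3*I*pi/5).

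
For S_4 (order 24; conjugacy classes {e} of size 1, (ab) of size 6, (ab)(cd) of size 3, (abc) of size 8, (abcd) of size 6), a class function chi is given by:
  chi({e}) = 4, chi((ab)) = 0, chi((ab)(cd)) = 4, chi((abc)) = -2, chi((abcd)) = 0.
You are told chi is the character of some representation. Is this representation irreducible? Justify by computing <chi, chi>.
Not irreducible (reducible): <chi, chi> = 4 > 1.

Reasoning: <chi, chi> = (1/|G|) sum_C |C| * |chi(C)|^2 = (1/24)[1*|4|^2 + 6*|0|^2 + 3*|4|^2 + 8*|-2|^2 + 6*|0|^2]
  = (1/24)[(16) + (0) + (48) + (32) + (0)] = 96/24 = 4.
A character is irreducible iff <chi, chi> = 1, so this representation is reducible.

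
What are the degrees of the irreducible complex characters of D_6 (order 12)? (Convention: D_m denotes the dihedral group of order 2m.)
Dimensions: 1, 1, 1, 1, 2, 2

There are 6 irreducibles (= number of conjugacy classes). Their dimensions d_i satisfy sum d_i^2 = |G| = 12: 1 + 1 + 1 + 1 + 4 + 4 = 12.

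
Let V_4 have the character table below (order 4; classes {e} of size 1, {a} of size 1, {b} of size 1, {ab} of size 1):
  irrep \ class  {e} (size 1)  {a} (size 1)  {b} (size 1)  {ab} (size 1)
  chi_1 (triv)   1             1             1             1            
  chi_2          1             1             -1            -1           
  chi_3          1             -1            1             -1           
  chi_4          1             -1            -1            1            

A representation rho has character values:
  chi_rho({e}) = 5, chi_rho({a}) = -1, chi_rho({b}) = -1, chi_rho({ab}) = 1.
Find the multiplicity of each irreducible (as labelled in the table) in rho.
Multiplicities: chi_1: 1, chi_2: 1, chi_3: 1, chi_4: 2.

Proof sketch: Use <chi_rho, chi> = (1/|G|) sum_C |C| * chi_rho(C) * conj(chi(C)) with |G| = 4 for each irreducible chi in the table:
  <chi_rho, chi_1> = (1/4)[1*(5)*conj(1) + 1*(-1)*conj(1) + 1*(-1)*conj(1) + 1*(1)*conj(1)]
      = (1/4)[(5) + (-1) + (-1) + (1)] = 4/4 = 1
  <chi_rho, chi_2> = (1/4)[1*(5)*conj(1) + 1*(-1)*conj(1) + 1*(-1)*conj(-1) + 1*(1)*conj(-1)]
      = (1/4)[(5) + (-1) + (1) + (-1)] = 4/4 = 1
  <chi_rho, chi_3> = (1/4)[1*(5)*conj(1) + 1*(-1)*conj(-1) + 1*(-1)*conj(1) + 1*(1)*conj(-1)]
      = (1/4)[(5) + (1) + (-1) + (-1)] = 4/4 = 1
  <chi_rho, chi_4> = (1/4)[1*(5)*conj(1) + 1*(-1)*conj(-1) + 1*(-1)*conj(-1) + 1*(1)*conj(1)]
      = (1/4)[(5) + (1) + (1) + (1)] = 8/4 = 2
Dimension check: dim(rho) = sum (mult * dim) = 1*1 + 1*1 + 1*1 + 2*1 = 5 = chi_rho(e) = 5.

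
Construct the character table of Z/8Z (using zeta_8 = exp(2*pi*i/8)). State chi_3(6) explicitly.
Character table of Z/8Z (irreps indexed chi_0,...,chi_7 with chi_k(m) = zeta_8^(k*m), zeta_8 = exp(2*pi*i/8)):
  irrep \ class  {0} (size 1)  {1} (size 1)    {2} (size 1)  {3} (size 1)    {4} (size 1)  {5} (size 1)    {6} (size 1)  {7} (size 1)  
  chi_0          1             1               1             1               1             1               1             1             
  chi_1          1             exp(I*pi/4)     I             exp(3*I*pi/4)   -1            exp(-3*I*pi/4)  -I            exp(-I*pi/4)  
  chi_2          1             I               -1            -I              1             I               -1            -I            
  chi_3          1             exp(3*I*pi/4)   -I            exp(I*pi/4)     -1            exp(-I*pi/4)    I             exp(-3*I*pi/4)
  chi_4          1             -1              1             -1              1             -1              1             -1            
  chi_5          1             exp(-3*I*pi/4)  I             exp(-I*pi/4)    -1            exp(I*pi/4)     -I            exp(3*I*pi/4) 
  chi_6          1             -I              -1            I               1             -I              -1            I             
  chi_7          1             exp(-I*pi/4)    -I            exp(-3*I*pi/4)  -1            exp(3*I*pi/4)   I             exp(I*pi/4)   

Spot check: chi_3(6) = zeta_8^(3*6) = zeta_8^18 = I.

Solution. Z/8Z is abelian, so all 8 irreducible complex representations are 1-dimensional. They are given by chi_k(m) = zeta_8^(k*m) for k = 0,...,7. Row orthogonality: sum_m chi_k(m) conj(chi_l(m)) = 8 * [k = l].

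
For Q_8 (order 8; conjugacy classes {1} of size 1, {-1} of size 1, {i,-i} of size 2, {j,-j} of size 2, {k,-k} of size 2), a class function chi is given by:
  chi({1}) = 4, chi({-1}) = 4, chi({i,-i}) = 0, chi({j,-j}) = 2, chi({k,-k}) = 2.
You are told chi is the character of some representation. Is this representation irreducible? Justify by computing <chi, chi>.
Not irreducible (reducible): <chi, chi> = 6 > 1.

Proof sketch: <chi, chi> = (1/|G|) sum_C |C| * |chi(C)|^2 = (1/8)[1*|4|^2 + 1*|4|^2 + 2*|0|^2 + 2*|2|^2 + 2*|2|^2]
  = (1/8)[(16) + (16) + (0) + (8) + (8)] = 48/8 = 6.
A character is irreducible iff <chi, chi> = 1, so this representation is reducible.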